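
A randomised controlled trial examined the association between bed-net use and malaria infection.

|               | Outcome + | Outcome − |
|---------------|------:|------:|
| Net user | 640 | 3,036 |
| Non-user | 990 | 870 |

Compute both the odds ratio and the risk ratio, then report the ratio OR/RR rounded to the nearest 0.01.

Cells: a = 640, b = 3036, c = 990, d = 870.
OR = (640·870)/(3036·990) = 556800/3005640 = 0.18525
Risk in exposed = 640/3676 = 0.17410; risk in unexposed = 990/1860 = 0.53226; RR = 0.32710
OR/RR = 0.18525 / 0.32710 = 0.56634
The outcome is not rare, so the OR lies further from 1 than the RR.

0.57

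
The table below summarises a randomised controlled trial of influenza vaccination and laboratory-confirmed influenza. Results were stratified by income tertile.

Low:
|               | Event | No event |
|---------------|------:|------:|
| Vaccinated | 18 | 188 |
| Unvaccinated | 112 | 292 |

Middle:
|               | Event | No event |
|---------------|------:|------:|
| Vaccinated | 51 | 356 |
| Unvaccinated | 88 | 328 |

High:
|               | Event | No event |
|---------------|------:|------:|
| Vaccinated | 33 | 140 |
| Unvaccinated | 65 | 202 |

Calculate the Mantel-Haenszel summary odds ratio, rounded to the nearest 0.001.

OR_MH = Σ(aᵢdᵢ/nᵢ) / Σ(bᵢcᵢ/nᵢ), where nᵢ is the stratum total.
Stratum 1 (Low): n = 610; a·d/n = 18·292/610 = 8.6164; b·c/n = 188·112/610 = 34.5180
Stratum 2 (Middle): n = 823; a·d/n = 51·328/823 = 20.3256; b·c/n = 356·88/823 = 38.0656
Stratum 3 (High): n = 440; a·d/n = 33·202/440 = 15.1500; b·c/n = 140·65/440 = 20.6818
OR_MH = (8.6164 + 20.3256 + 15.1500) / (34.5180 + 38.0656 + 20.6818) = 44.0920 / 93.2655 = 0.47276

0.473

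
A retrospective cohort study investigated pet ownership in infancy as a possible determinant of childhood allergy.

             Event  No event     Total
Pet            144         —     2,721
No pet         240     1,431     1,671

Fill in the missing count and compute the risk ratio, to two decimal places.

0.37

The missing cell is in the exposed row: 2721 − 144 = 2577.
So a = 144, b = 2577, c = 240, d = 1431.
RR = [a/(a+b)] / [c/(c+d)] = (144/2721) / (240/1671) = 0.05292/0.14363 = 0.36847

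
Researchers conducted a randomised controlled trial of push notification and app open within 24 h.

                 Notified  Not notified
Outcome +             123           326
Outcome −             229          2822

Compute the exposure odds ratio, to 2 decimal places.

Reading the table with exposure as columns: a = 123 (Notified, case), b = 229 (Notified, non-case), c = 326 (Not notified, case), d = 2822.
OR = (a·d)/(b·c) = (123 × 2822) / (229 × 326) = 347106 / 74654 = 4.64953
The odds of app open within 24 h are about 4.65 times as high in the notified group.

4.65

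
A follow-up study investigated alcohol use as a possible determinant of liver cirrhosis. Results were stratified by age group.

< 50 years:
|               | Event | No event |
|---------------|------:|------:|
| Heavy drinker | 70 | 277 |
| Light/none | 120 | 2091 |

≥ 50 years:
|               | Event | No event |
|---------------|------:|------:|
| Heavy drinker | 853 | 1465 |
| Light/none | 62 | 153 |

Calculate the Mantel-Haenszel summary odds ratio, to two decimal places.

OR_MH = Σ(aᵢdᵢ/nᵢ) / Σ(bᵢcᵢ/nᵢ), where nᵢ is the stratum total.
Stratum 1 (< 50 years): n = 2558; a·d/n = 70·2091/2558 = 57.2205; b·c/n = 277·120/2558 = 12.9945
Stratum 2 (≥ 50 years): n = 2533; a·d/n = 853·153/2533 = 51.5235; b·c/n = 1465·62/2533 = 35.8587
OR_MH = (57.2205 + 51.5235) / (12.9945 + 35.8587) = 108.7440 / 48.8532 = 2.22593

2.23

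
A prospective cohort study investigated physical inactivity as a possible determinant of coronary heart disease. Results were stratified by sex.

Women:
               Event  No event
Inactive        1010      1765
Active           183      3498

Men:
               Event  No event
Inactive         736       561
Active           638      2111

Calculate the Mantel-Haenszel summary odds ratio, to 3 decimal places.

OR_MH = Σ(aᵢdᵢ/nᵢ) / Σ(bᵢcᵢ/nᵢ), where nᵢ is the stratum total.
Stratum 1 (Women): n = 6456; a·d/n = 1010·3498/6456 = 547.2398; b·c/n = 1765·183/6456 = 50.0302
Stratum 2 (Men): n = 4046; a·d/n = 736·2111/4046 = 384.0079; b·c/n = 561·638/4046 = 88.4622
OR_MH = (547.2398 + 384.0079) / (50.0302 + 88.4622) = 931.2477 / 138.4924 = 6.72418

6.724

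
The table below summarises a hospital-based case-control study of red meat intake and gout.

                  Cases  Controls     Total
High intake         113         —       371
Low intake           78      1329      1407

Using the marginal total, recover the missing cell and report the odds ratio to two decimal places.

The missing cell is in the exposed row: 371 − 113 = 258.
So a = 113, b = 258, c = 78, d = 1329.
OR = (a·d)/(b·c) = (113 × 1329) / (258 × 78) = 150177 / 20124 = 7.46258

7.46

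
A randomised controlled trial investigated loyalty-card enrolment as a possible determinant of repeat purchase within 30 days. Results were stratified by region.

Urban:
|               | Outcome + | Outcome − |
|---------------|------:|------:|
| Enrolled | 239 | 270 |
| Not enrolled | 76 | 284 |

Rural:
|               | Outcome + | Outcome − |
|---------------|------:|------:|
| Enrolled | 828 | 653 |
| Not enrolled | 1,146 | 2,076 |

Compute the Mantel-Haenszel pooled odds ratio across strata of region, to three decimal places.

OR_MH = Σ(aᵢdᵢ/nᵢ) / Σ(bᵢcᵢ/nᵢ), where nᵢ is the stratum total.
Stratum 1 (Urban): n = 869; a·d/n = 239·284/869 = 78.1082; b·c/n = 270·76/869 = 23.6133
Stratum 2 (Rural): n = 4703; a·d/n = 828·2076/4703 = 365.4961; b·c/n = 653·1146/4703 = 159.1193
OR_MH = (78.1082 + 365.4961) / (23.6133 + 159.1193) = 443.6042 / 182.7326 = 2.42761

2.428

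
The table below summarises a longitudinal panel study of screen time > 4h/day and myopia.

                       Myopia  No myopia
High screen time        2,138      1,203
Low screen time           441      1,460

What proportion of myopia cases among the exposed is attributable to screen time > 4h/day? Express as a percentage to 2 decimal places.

Cells: a = 2138, b = 1203, c = 441, d = 1460.
Risk in exposed = 2138/3341 = 0.63993; risk in unexposed = 441/1901 = 0.23198.
RR = 0.63993/0.23198 = 2.75851
AR% = (RR − 1)/RR × 100 = (2.75851 − 1)/2.75851 × 100 = 63.7486%

63.75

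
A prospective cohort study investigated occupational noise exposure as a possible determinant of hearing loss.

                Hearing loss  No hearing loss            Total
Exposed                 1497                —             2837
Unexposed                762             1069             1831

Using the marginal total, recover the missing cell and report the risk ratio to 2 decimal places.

1.27

The missing cell is in the exposed row: 2837 − 1497 = 1340.
So a = 1497, b = 1340, c = 762, d = 1069.
RR = [a/(a+b)] / [c/(c+d)] = (1497/2837) / (762/1831) = 0.52767/0.41617 = 1.26793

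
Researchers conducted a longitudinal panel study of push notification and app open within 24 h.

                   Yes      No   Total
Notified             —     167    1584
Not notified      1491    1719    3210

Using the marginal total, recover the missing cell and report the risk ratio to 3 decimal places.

The missing cell is in the exposed row: 1584 − 167 = 1417.
So a = 1417, b = 167, c = 1491, d = 1719.
RR = [a/(a+b)] / [c/(c+d)] = (1417/1584) / (1491/3210) = 0.89457/0.46449 = 1.92594

1.926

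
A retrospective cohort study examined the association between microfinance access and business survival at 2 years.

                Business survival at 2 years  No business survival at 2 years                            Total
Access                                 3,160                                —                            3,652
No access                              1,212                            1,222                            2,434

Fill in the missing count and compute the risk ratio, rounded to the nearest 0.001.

The missing cell is in the exposed row: 3652 − 3160 = 492.
So a = 3160, b = 492, c = 1212, d = 1222.
RR = [a/(a+b)] / [c/(c+d)] = (3160/3652) / (1212/2434) = 0.86528/0.49795 = 1.73770

1.738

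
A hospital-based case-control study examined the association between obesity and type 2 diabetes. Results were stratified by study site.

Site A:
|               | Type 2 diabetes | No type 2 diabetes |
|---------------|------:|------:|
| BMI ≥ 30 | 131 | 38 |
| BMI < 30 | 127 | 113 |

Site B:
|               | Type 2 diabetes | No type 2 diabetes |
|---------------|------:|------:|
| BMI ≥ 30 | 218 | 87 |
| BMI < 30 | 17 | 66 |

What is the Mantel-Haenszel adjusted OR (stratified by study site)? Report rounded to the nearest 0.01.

4.69

OR_MH = Σ(aᵢdᵢ/nᵢ) / Σ(bᵢcᵢ/nᵢ), where nᵢ is the stratum total.
Stratum 1 (Site A): n = 409; a·d/n = 131·113/409 = 36.1932; b·c/n = 38·127/409 = 11.7995
Stratum 2 (Site B): n = 388; a·d/n = 218·66/388 = 37.0825; b·c/n = 87·17/388 = 3.8119
OR_MH = (36.1932 + 37.0825) / (11.7995 + 3.8119) = 73.2756 / 15.6114 = 4.69374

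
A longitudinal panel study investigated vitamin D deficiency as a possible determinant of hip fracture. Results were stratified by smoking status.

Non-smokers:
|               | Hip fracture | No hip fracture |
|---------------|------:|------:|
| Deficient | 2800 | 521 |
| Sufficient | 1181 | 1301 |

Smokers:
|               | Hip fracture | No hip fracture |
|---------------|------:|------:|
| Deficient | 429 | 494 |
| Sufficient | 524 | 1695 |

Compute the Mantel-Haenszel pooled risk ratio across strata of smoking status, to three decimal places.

1.808

RR_MH = Σ(aᵢ·n₀ᵢ/nᵢ) / Σ(cᵢ·n₁ᵢ/nᵢ), with n₁ᵢ = aᵢ+bᵢ (exposed), n₀ᵢ = cᵢ+dᵢ (unexposed), nᵢ = n₁ᵢ+n₀ᵢ.
Stratum 1 (Non-smokers): n₁ = 3321, n₀ = 2482, n = 5803; a·n₀/n = 2800·2482/5803 = 1197.5875; c·n₁/n = 1181·3321/5803 = 675.8747
Stratum 2 (Smokers): n₁ = 923, n₀ = 2219, n = 3142; a·n₀/n = 429·2219/3142 = 302.9761; c·n₁/n = 524·923/3142 = 153.9313
RR_MH = (1197.5875 + 302.9761) / (675.8747 + 153.9313) = 1500.5636 / 829.8060 = 1.80833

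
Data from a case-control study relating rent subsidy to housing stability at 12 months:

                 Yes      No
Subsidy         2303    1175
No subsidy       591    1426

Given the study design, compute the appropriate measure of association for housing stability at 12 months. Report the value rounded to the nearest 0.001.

Cells: a = 2303, b = 1175, c = 591, d = 1426.
This is a case-control study: participants were sampled on outcome status, so risks in the source population cannot be estimated directly — relative risk is not valid here. The odds ratio is the appropriate measure.
OR = (a·d)/(b·c) = (2303 × 1426) / (1175 × 591) = 3284078 / 694425 = 4.72920

4.729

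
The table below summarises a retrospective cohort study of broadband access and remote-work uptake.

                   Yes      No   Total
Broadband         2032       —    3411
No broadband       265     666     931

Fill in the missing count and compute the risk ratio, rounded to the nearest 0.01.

2.09

The missing cell is in the exposed row: 3411 − 2032 = 1379.
So a = 2032, b = 1379, c = 265, d = 666.
RR = [a/(a+b)] / [c/(c+d)] = (2032/3411) / (265/931) = 0.59572/0.28464 = 2.09289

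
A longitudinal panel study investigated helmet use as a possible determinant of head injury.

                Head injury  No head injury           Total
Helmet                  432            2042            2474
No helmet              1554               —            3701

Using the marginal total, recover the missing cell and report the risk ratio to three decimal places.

The missing cell is in the unexposed row: 3701 − 1554 = 2147.
So a = 432, b = 2042, c = 1554, d = 2147.
RR = [a/(a+b)] / [c/(c+d)] = (432/2474) / (1554/3701) = 0.17462/0.41989 = 0.41586

0.416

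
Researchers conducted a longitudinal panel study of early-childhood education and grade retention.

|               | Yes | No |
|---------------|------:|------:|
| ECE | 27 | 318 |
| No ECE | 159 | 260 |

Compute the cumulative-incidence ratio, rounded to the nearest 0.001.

Cells: a = 27, b = 318, c = 159, d = 260.
Risk in exposed = 27/345 = 0.07826; risk in unexposed = 159/419 = 0.37947.
RR = 0.07826 / 0.37947 = 0.20623
The risk is 79% lower among the exposed than among the unexposed.

0.206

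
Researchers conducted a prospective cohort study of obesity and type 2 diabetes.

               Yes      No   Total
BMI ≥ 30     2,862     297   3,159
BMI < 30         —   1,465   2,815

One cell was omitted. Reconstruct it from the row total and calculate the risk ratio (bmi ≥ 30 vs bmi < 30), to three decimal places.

1.889

The missing cell is in the unexposed row: 2815 − 1465 = 1350.
So a = 2862, b = 297, c = 1350, d = 1465.
RR = [a/(a+b)] / [c/(c+d)] = (2862/3159) / (1350/2815) = 0.90598/0.47957 = 1.88914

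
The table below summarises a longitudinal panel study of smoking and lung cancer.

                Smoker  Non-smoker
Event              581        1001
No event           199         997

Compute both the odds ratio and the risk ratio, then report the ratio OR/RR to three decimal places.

Reading the table with exposure as columns: a = 581 (Smoker, case), b = 199 (Smoker, non-case), c = 1001 (Non-smoker, case), d = 997.
OR = (581·997)/(199·1001) = 579257/199199 = 2.90793
Risk in exposed = 581/780 = 0.74487; risk in unexposed = 1001/1998 = 0.50100; RR = 1.48677
OR/RR = 2.90793 / 1.48677 = 1.95588
The outcome is not rare, so the OR lies further from 1 than the RR.

1.956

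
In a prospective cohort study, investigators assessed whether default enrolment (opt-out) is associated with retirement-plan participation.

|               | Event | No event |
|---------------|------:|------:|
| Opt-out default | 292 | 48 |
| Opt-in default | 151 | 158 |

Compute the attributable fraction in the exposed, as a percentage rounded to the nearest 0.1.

Cells: a = 292, b = 48, c = 151, d = 158.
Risk in exposed = 292/340 = 0.85882; risk in unexposed = 151/309 = 0.48867.
RR = 0.85882/0.48867 = 1.75746
AR% = (RR − 1)/RR × 100 = (1.75746 − 1)/1.75746 × 100 = 43.0997%

43.1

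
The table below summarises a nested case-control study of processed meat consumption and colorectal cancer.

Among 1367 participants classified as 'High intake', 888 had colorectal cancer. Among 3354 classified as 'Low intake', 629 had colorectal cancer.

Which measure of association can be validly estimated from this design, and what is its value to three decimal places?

From the description: a = 888, b = 479, c = 629, d = 2725.
This is a nested case-control study: participants were sampled on outcome status, so risks in the source population cannot be estimated directly — relative risk is not valid here. The odds ratio is the appropriate measure.
OR = (a·d)/(b·c) = (888 × 2725) / (479 × 629) = 2419800 / 301291 = 8.03144

8.031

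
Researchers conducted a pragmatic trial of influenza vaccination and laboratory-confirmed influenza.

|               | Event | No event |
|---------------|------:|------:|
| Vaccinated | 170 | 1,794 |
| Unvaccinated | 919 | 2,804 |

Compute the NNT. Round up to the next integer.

Risk in treated group = 170/1964 = 0.08656; risk in control = 919/3723 = 0.24684.
Absolute risk reduction = 0.24684 − 0.08656 = 0.16029
NNT = 1 / ARR = 1 / 0.16029 = 6.239 → round up → 7

7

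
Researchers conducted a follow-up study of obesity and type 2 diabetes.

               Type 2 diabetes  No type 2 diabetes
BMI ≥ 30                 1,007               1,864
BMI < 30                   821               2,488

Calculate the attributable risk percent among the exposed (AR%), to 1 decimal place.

Cells: a = 1007, b = 1864, c = 821, d = 2488.
Risk in exposed = 1007/2871 = 0.35075; risk in unexposed = 821/3309 = 0.24811.
RR = 0.35075/0.24811 = 1.41368
AR% = (RR − 1)/RR × 100 = (1.41368 − 1)/1.41368 × 100 = 29.2624%

29.3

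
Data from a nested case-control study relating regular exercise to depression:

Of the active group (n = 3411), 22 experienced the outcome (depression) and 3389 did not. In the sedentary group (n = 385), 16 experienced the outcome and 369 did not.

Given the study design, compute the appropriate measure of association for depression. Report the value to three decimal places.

From the description: a = 22, b = 3389, c = 16, d = 369.
This is a nested case-control study: participants were sampled on outcome status, so risks in the source population cannot be estimated directly — relative risk is not valid here. The odds ratio is the appropriate measure.
OR = (a·d)/(b·c) = (22 × 369) / (3389 × 16) = 8118 / 54224 = 0.14971

0.150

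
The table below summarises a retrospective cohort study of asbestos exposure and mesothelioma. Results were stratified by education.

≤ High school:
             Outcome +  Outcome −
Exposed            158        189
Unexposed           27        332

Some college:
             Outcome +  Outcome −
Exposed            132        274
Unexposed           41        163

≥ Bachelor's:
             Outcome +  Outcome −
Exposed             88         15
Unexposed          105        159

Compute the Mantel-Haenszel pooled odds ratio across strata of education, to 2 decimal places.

4.93

OR_MH = Σ(aᵢdᵢ/nᵢ) / Σ(bᵢcᵢ/nᵢ), where nᵢ is the stratum total.
Stratum 1 (≤ High school): n = 706; a·d/n = 158·332/706 = 74.3003; b·c/n = 189·27/706 = 7.2280
Stratum 2 (Some college): n = 610; a·d/n = 132·163/610 = 35.2721; b·c/n = 274·41/610 = 18.4164
Stratum 3 (≥ Bachelor's): n = 367; a·d/n = 88·159/367 = 38.1253; b·c/n = 15·105/367 = 4.2916
OR_MH = (74.3003 + 35.2721 + 38.1253) / (7.2280 + 18.4164 + 4.2916) = 147.6978 / 29.9360 = 4.93379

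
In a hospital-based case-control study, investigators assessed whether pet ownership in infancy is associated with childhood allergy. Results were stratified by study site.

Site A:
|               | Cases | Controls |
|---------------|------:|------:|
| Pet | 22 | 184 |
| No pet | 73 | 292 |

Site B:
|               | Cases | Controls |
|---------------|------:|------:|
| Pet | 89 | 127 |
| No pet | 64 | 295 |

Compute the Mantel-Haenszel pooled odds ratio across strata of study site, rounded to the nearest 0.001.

1.511

OR_MH = Σ(aᵢdᵢ/nᵢ) / Σ(bᵢcᵢ/nᵢ), where nᵢ is the stratum total.
Stratum 1 (Site A): n = 571; a·d/n = 22·292/571 = 11.2504; b·c/n = 184·73/571 = 23.5236
Stratum 2 (Site B): n = 575; a·d/n = 89·295/575 = 45.6609; b·c/n = 127·64/575 = 14.1357
OR_MH = (11.2504 + 45.6609) / (23.5236 + 14.1357) = 56.9113 / 37.6593 = 1.51122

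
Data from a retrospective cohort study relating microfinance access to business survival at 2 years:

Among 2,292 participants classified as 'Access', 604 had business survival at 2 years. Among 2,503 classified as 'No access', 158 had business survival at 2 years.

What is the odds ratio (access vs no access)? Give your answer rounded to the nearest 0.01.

From the description: a = 604, b = 1688, c = 158, d = 2345.
OR = (a·d)/(b·c) = (604 × 2345) / (1688 × 158) = 1416380 / 266704 = 5.31068
The odds of business survival at 2 years are about 5.31 times as high in the access group.

5.31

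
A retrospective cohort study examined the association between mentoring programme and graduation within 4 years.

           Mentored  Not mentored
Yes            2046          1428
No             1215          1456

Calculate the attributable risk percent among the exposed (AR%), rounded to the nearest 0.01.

Reading the table with exposure as columns: a = 2046 (Mentored, case), b = 1215 (Mentored, non-case), c = 1428 (Not mentored, case), d = 1456.
Risk in exposed = 2046/3261 = 0.62741; risk in unexposed = 1428/2884 = 0.49515.
RR = 0.62741/0.49515 = 1.26713
AR% = (RR − 1)/RR × 100 = (1.26713 − 1)/1.26713 × 100 = 21.0816%

21.08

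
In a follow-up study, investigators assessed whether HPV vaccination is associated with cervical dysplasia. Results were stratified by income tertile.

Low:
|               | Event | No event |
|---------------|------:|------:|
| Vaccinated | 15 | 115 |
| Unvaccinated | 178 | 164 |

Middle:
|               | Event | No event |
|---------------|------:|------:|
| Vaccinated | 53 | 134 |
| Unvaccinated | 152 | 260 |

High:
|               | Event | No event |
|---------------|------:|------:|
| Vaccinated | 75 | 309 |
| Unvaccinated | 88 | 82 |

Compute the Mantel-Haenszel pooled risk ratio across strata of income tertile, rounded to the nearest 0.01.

0.45

RR_MH = Σ(aᵢ·n₀ᵢ/nᵢ) / Σ(cᵢ·n₁ᵢ/nᵢ), with n₁ᵢ = aᵢ+bᵢ (exposed), n₀ᵢ = cᵢ+dᵢ (unexposed), nᵢ = n₁ᵢ+n₀ᵢ.
Stratum 1 (Low): n₁ = 130, n₀ = 342, n = 472; a·n₀/n = 15·342/472 = 10.8686; c·n₁/n = 178·130/472 = 49.0254
Stratum 2 (Middle): n₁ = 187, n₀ = 412, n = 599; a·n₀/n = 53·412/599 = 36.4541; c·n₁/n = 152·187/599 = 47.4524
Stratum 3 (High): n₁ = 384, n₀ = 170, n = 554; a·n₀/n = 75·170/554 = 23.0144; c·n₁/n = 88·384/554 = 60.9964
RR_MH = (10.8686 + 36.4541 + 23.0144) / (49.0254 + 47.4524 + 60.9964) = 70.3372 / 157.4742 = 0.44666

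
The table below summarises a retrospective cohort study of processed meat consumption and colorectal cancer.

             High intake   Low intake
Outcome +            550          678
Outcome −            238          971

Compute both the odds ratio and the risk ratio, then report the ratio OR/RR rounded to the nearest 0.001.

1.950

Reading the table with exposure as columns: a = 550 (High intake, case), b = 238 (High intake, non-case), c = 678 (Low intake, case), d = 971.
OR = (550·971)/(238·678) = 534050/161364 = 3.30960
Risk in exposed = 550/788 = 0.69797; risk in unexposed = 678/1649 = 0.41116; RR = 1.69757
OR/RR = 3.30960 / 1.69757 = 1.94961
The outcome is not rare, so the OR lies further from 1 than the RR.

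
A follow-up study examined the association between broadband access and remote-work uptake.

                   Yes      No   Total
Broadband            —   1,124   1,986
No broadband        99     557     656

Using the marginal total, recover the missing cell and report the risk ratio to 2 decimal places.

2.88

The missing cell is in the exposed row: 1986 − 1124 = 862.
So a = 862, b = 1124, c = 99, d = 557.
RR = [a/(a+b)] / [c/(c+d)] = (862/1986) / (99/656) = 0.43404/0.15091 = 2.87605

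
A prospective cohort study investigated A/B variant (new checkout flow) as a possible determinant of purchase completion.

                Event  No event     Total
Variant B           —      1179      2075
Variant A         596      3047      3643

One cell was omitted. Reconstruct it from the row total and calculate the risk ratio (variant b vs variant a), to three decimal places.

2.639

The missing cell is in the exposed row: 2075 − 1179 = 896.
So a = 896, b = 1179, c = 596, d = 3047.
RR = [a/(a+b)] / [c/(c+d)] = (896/2075) / (596/3643) = 0.43181/0.16360 = 2.63939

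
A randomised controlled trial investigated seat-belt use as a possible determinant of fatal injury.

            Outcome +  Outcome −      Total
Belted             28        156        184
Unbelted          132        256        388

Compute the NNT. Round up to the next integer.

6

Risk in treated group = 28/184 = 0.15217; risk in control = 132/388 = 0.34021.
Absolute risk reduction = 0.34021 − 0.15217 = 0.18803
NNT = 1 / ARR = 1 / 0.18803 = 5.318 → round up → 6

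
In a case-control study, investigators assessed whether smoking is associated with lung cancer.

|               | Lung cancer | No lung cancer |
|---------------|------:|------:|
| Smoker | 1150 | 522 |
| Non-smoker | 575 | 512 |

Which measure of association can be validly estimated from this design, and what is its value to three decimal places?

1.962

Cells: a = 1150, b = 522, c = 575, d = 512.
This is a case-control study: participants were sampled on outcome status, so risks in the source population cannot be estimated directly — relative risk is not valid here. The odds ratio is the appropriate measure.
OR = (a·d)/(b·c) = (1150 × 512) / (522 × 575) = 588800 / 300150 = 1.96169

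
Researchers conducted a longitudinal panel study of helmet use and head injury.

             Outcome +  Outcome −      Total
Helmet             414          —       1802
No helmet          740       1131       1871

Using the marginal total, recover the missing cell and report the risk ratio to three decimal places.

0.581

The missing cell is in the exposed row: 1802 − 414 = 1388.
So a = 414, b = 1388, c = 740, d = 1131.
RR = [a/(a+b)] / [c/(c+d)] = (414/1802) / (740/1871) = 0.22974/0.39551 = 0.58088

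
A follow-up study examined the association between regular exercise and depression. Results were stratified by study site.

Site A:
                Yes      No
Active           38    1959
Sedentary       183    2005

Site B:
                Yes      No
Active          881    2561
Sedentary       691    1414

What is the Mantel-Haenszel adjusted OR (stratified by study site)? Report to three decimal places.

OR_MH = Σ(aᵢdᵢ/nᵢ) / Σ(bᵢcᵢ/nᵢ), where nᵢ is the stratum total.
Stratum 1 (Site A): n = 4185; a·d/n = 38·2005/4185 = 18.2055; b·c/n = 1959·183/4185 = 85.6624
Stratum 2 (Site B): n = 5547; a·d/n = 881·1414/5547 = 224.5780; b·c/n = 2561·691/5547 = 319.0285
OR_MH = (18.2055 + 224.5780) / (85.6624 + 319.0285) = 242.7835 / 404.6908 = 0.59992

0.600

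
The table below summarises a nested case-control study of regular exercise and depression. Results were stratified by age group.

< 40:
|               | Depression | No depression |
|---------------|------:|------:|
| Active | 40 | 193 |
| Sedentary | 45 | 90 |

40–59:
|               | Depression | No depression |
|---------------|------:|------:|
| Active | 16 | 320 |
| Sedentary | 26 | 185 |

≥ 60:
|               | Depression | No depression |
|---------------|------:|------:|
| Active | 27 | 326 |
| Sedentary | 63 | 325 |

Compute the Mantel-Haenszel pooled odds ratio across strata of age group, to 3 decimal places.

OR_MH = Σ(aᵢdᵢ/nᵢ) / Σ(bᵢcᵢ/nᵢ), where nᵢ is the stratum total.
Stratum 1 (< 40): n = 368; a·d/n = 40·90/368 = 9.7826; b·c/n = 193·45/368 = 23.6005
Stratum 2 (40–59): n = 547; a·d/n = 16·185/547 = 5.4113; b·c/n = 320·26/547 = 15.2102
Stratum 3 (≥ 60): n = 741; a·d/n = 27·325/741 = 11.8421; b·c/n = 326·63/741 = 27.7166
OR_MH = (9.7826 + 5.4113 + 11.8421) / (23.6005 + 15.2102 + 27.7166) = 27.0360 / 66.5274 = 0.40639

0.406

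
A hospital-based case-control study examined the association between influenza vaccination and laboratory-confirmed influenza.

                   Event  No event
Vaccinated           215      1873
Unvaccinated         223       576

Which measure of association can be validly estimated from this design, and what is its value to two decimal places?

0.30

Cells: a = 215, b = 1873, c = 223, d = 576.
This is a hospital-based case-control study: participants were sampled on outcome status, so risks in the source population cannot be estimated directly — relative risk is not valid here. The odds ratio is the appropriate measure.
OR = (a·d)/(b·c) = (215 × 576) / (1873 × 223) = 123840 / 417679 = 0.29650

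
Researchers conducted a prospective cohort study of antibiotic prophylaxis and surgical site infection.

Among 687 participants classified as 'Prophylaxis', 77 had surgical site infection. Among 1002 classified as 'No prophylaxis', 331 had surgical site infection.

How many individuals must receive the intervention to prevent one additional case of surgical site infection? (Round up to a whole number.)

Risk in treated group = 77/687 = 0.11208; risk in control = 331/1002 = 0.33034.
Absolute risk reduction = 0.33034 − 0.11208 = 0.21826
NNT = 1 / ARR = 1 / 0.21826 = 4.582 → round up → 5

5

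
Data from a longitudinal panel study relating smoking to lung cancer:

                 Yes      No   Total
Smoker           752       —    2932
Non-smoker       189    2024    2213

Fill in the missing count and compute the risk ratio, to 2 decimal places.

The missing cell is in the exposed row: 2932 − 752 = 2180.
So a = 752, b = 2180, c = 189, d = 2024.
RR = [a/(a+b)] / [c/(c+d)] = (752/2932) / (189/2213) = 0.25648/0.08540 = 3.00313

3.00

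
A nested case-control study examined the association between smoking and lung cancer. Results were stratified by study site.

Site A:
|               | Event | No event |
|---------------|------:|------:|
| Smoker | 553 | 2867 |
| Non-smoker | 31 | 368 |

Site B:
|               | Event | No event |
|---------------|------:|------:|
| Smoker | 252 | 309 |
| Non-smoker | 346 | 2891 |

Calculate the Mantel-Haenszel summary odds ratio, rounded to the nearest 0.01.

OR_MH = Σ(aᵢdᵢ/nᵢ) / Σ(bᵢcᵢ/nᵢ), where nᵢ is the stratum total.
Stratum 1 (Site A): n = 3819; a·d/n = 553·368/3819 = 53.2872; b·c/n = 2867·31/3819 = 23.2723
Stratum 2 (Site B): n = 3798; a·d/n = 252·2891/3798 = 191.8199; b·c/n = 309·346/3798 = 28.1501
OR_MH = (53.2872 + 191.8199) / (23.2723 + 28.1501) = 245.1072 / 51.4224 = 4.76654

4.77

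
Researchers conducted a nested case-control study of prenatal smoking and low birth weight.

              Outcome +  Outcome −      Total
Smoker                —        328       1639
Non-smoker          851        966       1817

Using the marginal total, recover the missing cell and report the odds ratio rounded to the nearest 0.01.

The missing cell is in the exposed row: 1639 − 328 = 1311.
So a = 1311, b = 328, c = 851, d = 966.
OR = (a·d)/(b·c) = (1311 × 966) / (328 × 851) = 1266426 / 279128 = 4.53708

4.54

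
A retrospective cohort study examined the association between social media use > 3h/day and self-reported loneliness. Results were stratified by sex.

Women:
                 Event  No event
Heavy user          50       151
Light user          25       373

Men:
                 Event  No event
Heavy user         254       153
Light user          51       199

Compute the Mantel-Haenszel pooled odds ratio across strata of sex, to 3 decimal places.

OR_MH = Σ(aᵢdᵢ/nᵢ) / Σ(bᵢcᵢ/nᵢ), where nᵢ is the stratum total.
Stratum 1 (Women): n = 599; a·d/n = 50·373/599 = 31.1352; b·c/n = 151·25/599 = 6.3022
Stratum 2 (Men): n = 657; a·d/n = 254·199/657 = 76.9346; b·c/n = 153·51/657 = 11.8767
OR_MH = (31.1352 + 76.9346) / (6.3022 + 11.8767) = 108.0698 / 18.1789 = 5.94480

5.945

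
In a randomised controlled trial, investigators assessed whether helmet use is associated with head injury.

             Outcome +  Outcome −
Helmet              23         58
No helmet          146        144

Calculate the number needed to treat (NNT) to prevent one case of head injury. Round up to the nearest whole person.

5

Risk in treated group = 23/81 = 0.28395; risk in control = 146/290 = 0.50345.
Absolute risk reduction = 0.50345 − 0.28395 = 0.21950
NNT = 1 / ARR = 1 / 0.21950 = 4.556 → round up → 5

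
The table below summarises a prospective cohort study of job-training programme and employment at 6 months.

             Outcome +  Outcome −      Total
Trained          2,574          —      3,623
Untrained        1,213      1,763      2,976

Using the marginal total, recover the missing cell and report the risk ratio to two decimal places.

The missing cell is in the exposed row: 3623 − 2574 = 1049.
So a = 2574, b = 1049, c = 1213, d = 1763.
RR = [a/(a+b)] / [c/(c+d)] = (2574/3623) / (1213/2976) = 0.71046/0.40759 = 1.74306

1.74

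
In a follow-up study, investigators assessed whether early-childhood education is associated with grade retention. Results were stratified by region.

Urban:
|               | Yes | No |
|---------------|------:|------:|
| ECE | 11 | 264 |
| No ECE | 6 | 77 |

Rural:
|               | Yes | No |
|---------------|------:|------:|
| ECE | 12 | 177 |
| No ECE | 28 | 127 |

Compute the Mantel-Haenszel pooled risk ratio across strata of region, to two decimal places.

0.40

RR_MH = Σ(aᵢ·n₀ᵢ/nᵢ) / Σ(cᵢ·n₁ᵢ/nᵢ), with n₁ᵢ = aᵢ+bᵢ (exposed), n₀ᵢ = cᵢ+dᵢ (unexposed), nᵢ = n₁ᵢ+n₀ᵢ.
Stratum 1 (Urban): n₁ = 275, n₀ = 83, n = 358; a·n₀/n = 11·83/358 = 2.5503; c·n₁/n = 6·275/358 = 4.6089
Stratum 2 (Rural): n₁ = 189, n₀ = 155, n = 344; a·n₀/n = 12·155/344 = 5.4070; c·n₁/n = 28·189/344 = 15.3837
RR_MH = (2.5503 + 5.4070) / (4.6089 + 15.3837) = 7.9573 / 19.9927 = 0.39801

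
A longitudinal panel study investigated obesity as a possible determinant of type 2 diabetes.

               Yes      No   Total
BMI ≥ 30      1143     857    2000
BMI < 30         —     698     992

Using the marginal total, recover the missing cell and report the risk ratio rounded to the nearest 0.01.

1.93

The missing cell is in the unexposed row: 992 − 698 = 294.
So a = 1143, b = 857, c = 294, d = 698.
RR = [a/(a+b)] / [c/(c+d)] = (1143/2000) / (294/992) = 0.57150/0.29637 = 1.92833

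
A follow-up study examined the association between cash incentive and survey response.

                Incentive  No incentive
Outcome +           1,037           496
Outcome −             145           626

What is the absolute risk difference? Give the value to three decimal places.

0.435

Reading the table with exposure as columns: a = 1037 (Incentive, case), b = 145 (Incentive, non-case), c = 496 (No incentive, case), d = 626.
Risk in exposed = 1037/1182 = 0.877327; risk in unexposed = 496/1122 = 0.442068.
Risk difference = 0.877327 − 0.442068 = 0.435259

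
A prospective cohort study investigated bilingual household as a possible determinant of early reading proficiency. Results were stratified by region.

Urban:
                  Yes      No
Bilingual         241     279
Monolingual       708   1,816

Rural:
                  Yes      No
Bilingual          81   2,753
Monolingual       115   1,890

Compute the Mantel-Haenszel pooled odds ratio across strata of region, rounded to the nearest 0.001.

OR_MH = Σ(aᵢdᵢ/nᵢ) / Σ(bᵢcᵢ/nᵢ), where nᵢ is the stratum total.
Stratum 1 (Urban): n = 3044; a·d/n = 241·1816/3044 = 143.7766; b·c/n = 279·708/3044 = 64.8922
Stratum 2 (Rural): n = 4839; a·d/n = 81·1890/4839 = 31.6367; b·c/n = 2753·115/4839 = 65.4257
OR_MH = (143.7766 + 31.6367) / (64.8922 + 65.4257) = 175.4133 / 130.3180 = 1.34604

1.346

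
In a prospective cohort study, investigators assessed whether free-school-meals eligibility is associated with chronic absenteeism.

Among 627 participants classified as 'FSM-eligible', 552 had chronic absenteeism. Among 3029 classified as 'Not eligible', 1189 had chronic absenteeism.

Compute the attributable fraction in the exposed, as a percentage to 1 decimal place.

From the description: a = 552, b = 75, c = 1189, d = 1840.
Risk in exposed = 552/627 = 0.88038; risk in unexposed = 1189/3029 = 0.39254.
RR = 0.88038/0.39254 = 2.24279
AR% = (RR − 1)/RR × 100 = (2.24279 − 1)/2.24279 × 100 = 55.4127%

55.4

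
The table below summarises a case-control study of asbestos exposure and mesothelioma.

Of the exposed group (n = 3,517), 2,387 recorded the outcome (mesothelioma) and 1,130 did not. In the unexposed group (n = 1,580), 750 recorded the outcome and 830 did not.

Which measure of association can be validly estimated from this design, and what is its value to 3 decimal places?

2.338

From the description: a = 2387, b = 1130, c = 750, d = 830.
This is a case-control study: participants were sampled on outcome status, so risks in the source population cannot be estimated directly — relative risk is not valid here. The odds ratio is the appropriate measure.
OR = (a·d)/(b·c) = (2387 × 830) / (1130 × 750) = 1981210 / 847500 = 2.33771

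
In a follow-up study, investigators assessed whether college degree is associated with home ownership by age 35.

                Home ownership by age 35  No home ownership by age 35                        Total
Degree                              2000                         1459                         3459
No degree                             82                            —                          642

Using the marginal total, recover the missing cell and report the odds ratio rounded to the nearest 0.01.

9.36

The missing cell is in the unexposed row: 642 − 82 = 560.
So a = 2000, b = 1459, c = 82, d = 560.
OR = (a·d)/(b·c) = (2000 × 560) / (1459 × 82) = 1120000 / 119638 = 9.36157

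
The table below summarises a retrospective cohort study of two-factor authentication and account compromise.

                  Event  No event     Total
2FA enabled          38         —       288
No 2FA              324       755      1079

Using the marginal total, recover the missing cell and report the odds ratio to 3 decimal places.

The missing cell is in the exposed row: 288 − 38 = 250.
So a = 38, b = 250, c = 324, d = 755.
OR = (a·d)/(b·c) = (38 × 755) / (250 × 324) = 28690 / 81000 = 0.35420

0.354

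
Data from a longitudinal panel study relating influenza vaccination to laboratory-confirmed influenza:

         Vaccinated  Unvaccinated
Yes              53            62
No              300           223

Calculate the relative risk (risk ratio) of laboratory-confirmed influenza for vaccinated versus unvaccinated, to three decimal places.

0.690

Reading the table with exposure as columns: a = 53 (Vaccinated, case), b = 300 (Vaccinated, non-case), c = 62 (Unvaccinated, case), d = 223.
Risk in exposed = 53/353 = 0.15014; risk in unexposed = 62/285 = 0.21754.
RR = 0.15014 / 0.21754 = 0.69017
The risk is 31% lower among the exposed than among the unexposed.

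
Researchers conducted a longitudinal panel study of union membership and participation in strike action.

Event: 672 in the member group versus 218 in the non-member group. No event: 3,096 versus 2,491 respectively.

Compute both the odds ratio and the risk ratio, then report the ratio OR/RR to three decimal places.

1.119

From the description: a = 672, b = 3096, c = 218, d = 2491.
OR = (672·2491)/(3096·218) = 1673952/674928 = 2.48019
Risk in exposed = 672/3768 = 0.17834; risk in unexposed = 218/2709 = 0.08047; RR = 2.21621
OR/RR = 2.48019 / 2.21621 = 1.11911
The outcome is not rare, so the OR lies further from 1 than the RR.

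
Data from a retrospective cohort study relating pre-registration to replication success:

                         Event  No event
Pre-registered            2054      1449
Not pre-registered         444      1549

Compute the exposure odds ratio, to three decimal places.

4.945

Cells: a = 2054, b = 1449, c = 444, d = 1549.
OR = (a·d)/(b·c) = (2054 × 1549) / (1449 × 444) = 3181646 / 643356 = 4.94539
The odds of replication success are about 4.95 times as high in the pre-registered group.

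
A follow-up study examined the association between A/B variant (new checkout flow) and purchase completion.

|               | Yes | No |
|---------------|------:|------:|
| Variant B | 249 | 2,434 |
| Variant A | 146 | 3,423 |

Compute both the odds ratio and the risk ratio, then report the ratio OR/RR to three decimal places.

1.057

Cells: a = 249, b = 2434, c = 146, d = 3423.
OR = (249·3423)/(2434·146) = 852327/355364 = 2.39846
Risk in exposed = 249/2683 = 0.09281; risk in unexposed = 146/3569 = 0.04091; RR = 2.26868
OR/RR = 2.39846 / 2.26868 = 1.05721
The outcome is rare in both groups, so OR ≈ RR (ratio near 1).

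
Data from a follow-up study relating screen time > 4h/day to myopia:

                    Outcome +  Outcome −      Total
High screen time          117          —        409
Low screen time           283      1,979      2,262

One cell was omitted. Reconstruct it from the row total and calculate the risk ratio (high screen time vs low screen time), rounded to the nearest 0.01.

2.29

The missing cell is in the exposed row: 409 − 117 = 292.
So a = 117, b = 292, c = 283, d = 1979.
RR = [a/(a+b)] / [c/(c+d)] = (117/409) / (283/2262) = 0.28606/0.12511 = 2.28649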